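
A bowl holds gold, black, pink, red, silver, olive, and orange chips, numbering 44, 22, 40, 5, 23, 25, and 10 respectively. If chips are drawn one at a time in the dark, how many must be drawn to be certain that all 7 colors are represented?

165

The hardest color to obtain is red: we could draw every other chip first — 169 − 5 = 164 chips — without a single red one.
The next draw must be red, so 164 + 1 = 165.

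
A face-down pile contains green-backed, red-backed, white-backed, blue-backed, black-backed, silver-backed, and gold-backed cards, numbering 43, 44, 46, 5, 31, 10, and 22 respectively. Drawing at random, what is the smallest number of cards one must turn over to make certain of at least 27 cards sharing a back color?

In the worst case we take at most 26 of each back color, but all 5 blue-backed, all 10 silver-backed, and all 22 gold-backed (fewer than 26), giving 26 + 26 + 26 + 5 + 26 + 10 + 22 = 141.
One more card then forces some back color to 27, so 141 + 1 = 142.

142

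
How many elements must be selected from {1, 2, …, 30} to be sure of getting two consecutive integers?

Partition {1, …, 30} into 15 pairs: {1,2}, {3,4}, …, {29,30}.
Choosing 15 integers — say the 15 even numbers 2, 4, …, 30 — takes one from each pair and avoids the property.
Choosing 16 forces two into the same pair by pigeonhole, and those are consecutive. So 16.

16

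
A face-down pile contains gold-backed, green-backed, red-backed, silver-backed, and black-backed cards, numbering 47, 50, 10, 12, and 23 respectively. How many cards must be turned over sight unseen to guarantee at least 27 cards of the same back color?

98

Treat the 5 back colors as pigeonholes.
In the worst case we take at most 26 of each back color, but all 10 red-backed, all 12 silver-backed, and all 23 black-backed (fewer than 26), giving 26 + 26 + 10 + 12 + 23 = 97.
One more card then forces some back color to 27, so 97 + 1 = 98.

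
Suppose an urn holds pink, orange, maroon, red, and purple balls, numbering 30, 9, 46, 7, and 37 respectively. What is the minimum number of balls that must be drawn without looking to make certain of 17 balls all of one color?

65

Treat the 5 colors as pigeonholes.
In the worst case we take at most 16 of each color, but all 9 orange and all 7 red (fewer than 16), giving 16 + 9 + 16 + 7 + 16 = 64.
One more ball then forces some color to 17, so 64 + 1 = 65.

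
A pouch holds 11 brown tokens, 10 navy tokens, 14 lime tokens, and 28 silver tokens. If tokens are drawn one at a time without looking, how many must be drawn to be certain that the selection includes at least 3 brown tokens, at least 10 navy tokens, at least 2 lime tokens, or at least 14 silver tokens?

The worst case stops just short of every target: 2 brown, 9 navy, 1 lime, 13 silver — 2 + 9 + 1 + 13 = 25 tokens.
One more token must push some color to its target, so 25 + 1 = 26.

26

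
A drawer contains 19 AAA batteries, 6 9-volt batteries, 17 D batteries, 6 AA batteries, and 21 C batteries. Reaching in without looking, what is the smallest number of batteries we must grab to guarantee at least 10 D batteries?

62

The worst case draws every non-D battery first: 19 + 6 + 6 + 21 = 52.
The next 10 draws are then forced to be D, giving 52 + 10 = 62.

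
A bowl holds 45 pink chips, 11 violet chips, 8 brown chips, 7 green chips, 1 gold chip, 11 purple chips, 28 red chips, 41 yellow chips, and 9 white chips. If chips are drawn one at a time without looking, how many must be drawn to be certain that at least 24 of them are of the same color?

In the worst case we take at most 23 of each color, but all 11 violet, all 8 brown, all 7 green, all 1 gold, all 11 purple, and all 9 white (fewer than 23), giving 23 + 11 + 8 + 7 + 1 + 11 + 23 + 23 + 9 = 116.
One more chip then forces some color to 24, so 116 + 1 = 117.

117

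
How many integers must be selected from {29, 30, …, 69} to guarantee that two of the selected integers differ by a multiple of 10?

Use the pigeonhole principle on residue classes: group the integers by remainder mod 10; there are 10 residue classes, each nonempty in this range.
Choosing one from each class (10 integers) avoids any shared remainder.
One more choice must repeat a class, so two differ by a multiple of 10. Hence 10 + 1 = 11.

11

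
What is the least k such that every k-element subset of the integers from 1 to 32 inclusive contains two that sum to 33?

17

Partition {1, …, 32} into 16 pairs: {1,32}, {2,31}, …, {16,17}.
Choosing 16 integers — say the integers 1 through 16 — takes one from each pair and avoids the property.
Choosing 17 forces two into the same pair by pigeonhole, and those sum to 33. So 17.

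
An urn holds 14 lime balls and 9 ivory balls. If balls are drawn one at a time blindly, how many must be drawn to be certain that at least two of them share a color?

3

The worst case takes 1 ball of each color without reaching 2 of any: 2 × 1 = 2.
The next ball must bring some color to 2, so 2 + 1 = 3.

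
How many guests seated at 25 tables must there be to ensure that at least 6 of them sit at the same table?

126

There are 25 tables acting as pigeonholes.
With 25 × 5 = 125 guests we could place exactly 5 in each, with no class reaching 6.
One more forces some class to hold 6, so 125 + 1 = 126.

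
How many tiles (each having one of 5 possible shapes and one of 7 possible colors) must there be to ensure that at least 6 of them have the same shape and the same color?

176

There are 5 × 7 = 35 (shape, color) combinations acting as pigeonholes.
With 35 × 5 = 175 tiles we could place exactly 5 in each, with no (shape, color) pair reaching 6.
One more forces some (shape, color) pair to hold 6, so 175 + 1 = 176.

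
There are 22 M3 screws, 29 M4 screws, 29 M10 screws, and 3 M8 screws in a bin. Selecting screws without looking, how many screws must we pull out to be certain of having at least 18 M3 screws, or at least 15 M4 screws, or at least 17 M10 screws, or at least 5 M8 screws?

The worst case stops just short of every target: 17 M3, 14 M4, 16 M10, all 3 M8 — 17 + 14 + 16 + 3 = 50 screws.
One more screw must push some size to its target, so 50 + 1 = 51.

51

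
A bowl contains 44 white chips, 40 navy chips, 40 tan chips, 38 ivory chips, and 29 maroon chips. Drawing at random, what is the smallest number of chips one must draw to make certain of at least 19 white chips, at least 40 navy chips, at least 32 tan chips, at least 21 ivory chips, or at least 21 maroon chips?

The worst case stops just short of every target: 18 white, 39 navy, 31 tan, 20 ivory, 20 maroon — 18 + 39 + 31 + 20 + 20 = 128 chips.
One more chip must push some color to its target, so 128 + 1 = 129.

129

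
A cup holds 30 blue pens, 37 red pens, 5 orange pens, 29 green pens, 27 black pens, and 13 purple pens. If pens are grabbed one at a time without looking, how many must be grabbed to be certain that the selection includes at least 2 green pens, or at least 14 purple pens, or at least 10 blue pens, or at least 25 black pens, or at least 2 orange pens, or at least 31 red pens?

79

Each of the 6 ink colors has its own threshold; avoid all of them simultaneously.
The worst case stops just short of every target: 9 blue, 30 red, 1 orange, 1 green, 24 black, 13 purple — 9 + 30 + 1 + 1 + 24 + 13 = 78 pens.
One more pen must push some ink color to its target, so 78 + 1 = 79.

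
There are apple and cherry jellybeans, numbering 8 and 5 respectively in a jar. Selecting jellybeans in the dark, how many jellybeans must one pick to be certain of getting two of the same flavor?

3

Treat the 2 flavors as pigeonholes.
The worst case takes 1 jellybean of each flavor without reaching 2 of any: 2 × 1 = 2.
The next jellybean must bring some flavor to 2, so 2 + 1 = 3.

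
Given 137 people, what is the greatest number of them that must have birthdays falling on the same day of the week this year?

20

There are 7 days of the week, which serve as the pigeonholes.
If each of the 7 days of the week held at most 19, the total would be at most 7 × 19 = 133 < 137, a contradiction.
So at least one holds ⌈137/7⌉ = 20.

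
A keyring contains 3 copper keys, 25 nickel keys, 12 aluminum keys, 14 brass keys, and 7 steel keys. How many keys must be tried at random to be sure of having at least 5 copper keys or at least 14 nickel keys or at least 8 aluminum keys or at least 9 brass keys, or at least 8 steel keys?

39

The worst case stops just short of every target: all 3 copper, 13 nickel, 7 aluminum, 8 brass, 7 steel — 3 + 13 + 7 + 8 + 7 = 38 keys.
One more key must push some type to its target, so 38 + 1 = 39.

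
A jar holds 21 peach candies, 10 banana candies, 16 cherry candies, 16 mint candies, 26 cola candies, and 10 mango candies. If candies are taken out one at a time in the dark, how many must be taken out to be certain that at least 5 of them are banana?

94

To avoid banana candies as long as possible, exhaust the other 5 flavors first.
The worst case draws every non-banana candy first: 21 + 16 + 16 + 26 + 10 = 89.
The next 5 draws are then forced to be banana, giving 89 + 5 = 94.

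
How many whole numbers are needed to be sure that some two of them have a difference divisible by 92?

93

Use the pigeonhole principle on residue classes: two integers differ by a multiple of 92 exactly when they share a remainder mod 92.
There are 92 residue classes mod 92, so 92 integers can all lie in distinct classes.
One more integer must repeat a residue, giving a difference divisible by 92. So n = 92 + 1 = 93.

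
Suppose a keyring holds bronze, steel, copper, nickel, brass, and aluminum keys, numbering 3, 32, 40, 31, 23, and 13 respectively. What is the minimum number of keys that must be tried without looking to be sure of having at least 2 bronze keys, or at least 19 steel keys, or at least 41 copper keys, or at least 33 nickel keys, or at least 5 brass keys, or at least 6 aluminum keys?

The worst case stops just short of every target: 1 bronze, 18 steel, 40 copper, all 31 nickel, 4 brass, 5 aluminum — 1 + 18 + 40 + 31 + 4 + 5 = 99 keys.
One more key must push some type to its target, so 99 + 1 = 100.

100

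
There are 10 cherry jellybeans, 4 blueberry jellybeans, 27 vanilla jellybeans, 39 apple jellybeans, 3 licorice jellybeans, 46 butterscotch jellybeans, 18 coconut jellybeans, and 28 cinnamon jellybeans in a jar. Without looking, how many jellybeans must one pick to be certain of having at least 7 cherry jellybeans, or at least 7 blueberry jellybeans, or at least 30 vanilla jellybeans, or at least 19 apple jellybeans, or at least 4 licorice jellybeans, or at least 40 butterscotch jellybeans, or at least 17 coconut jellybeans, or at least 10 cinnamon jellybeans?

123

Each of the 8 flavors has its own threshold; avoid all of them simultaneously.
The worst case stops just short of every target: 6 cherry, all 4 blueberry, all 27 vanilla, 18 apple, 3 licorice, 39 butterscotch, 16 coconut, 9 cinnamon — 6 + 4 + 27 + 18 + 3 + 39 + 16 + 9 = 122 jellybeans.
One more jellybean must push some flavor to its target, so 122 + 1 = 123.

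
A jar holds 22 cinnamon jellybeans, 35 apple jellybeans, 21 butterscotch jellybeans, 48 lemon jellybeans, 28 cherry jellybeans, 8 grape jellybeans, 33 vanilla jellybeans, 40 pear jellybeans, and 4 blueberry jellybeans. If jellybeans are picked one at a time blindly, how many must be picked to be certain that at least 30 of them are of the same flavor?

200

In the worst case we take at most 29 of each flavor, but all 22 cinnamon, all 21 butterscotch, all 28 cherry, all 8 grape, and all 4 blueberry (fewer than 29), giving 22 + 29 + 21 + 29 + 28 + 8 + 29 + 29 + 4 = 199.
One more jellybean then forces some flavor to 30, so 199 + 1 = 200.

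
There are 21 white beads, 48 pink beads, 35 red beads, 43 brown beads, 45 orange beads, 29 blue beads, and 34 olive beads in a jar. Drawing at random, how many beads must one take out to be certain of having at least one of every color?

235

The hardest color to obtain is white: we could draw every other bead first — 255 − 21 = 234 beads — without a single white one.
The next draw must be white, so 234 + 1 = 235.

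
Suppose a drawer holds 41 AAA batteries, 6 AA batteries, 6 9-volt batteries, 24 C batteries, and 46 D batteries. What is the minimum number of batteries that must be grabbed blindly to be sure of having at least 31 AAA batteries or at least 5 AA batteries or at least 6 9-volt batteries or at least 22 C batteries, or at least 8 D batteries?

Each of the 5 types has its own threshold; avoid all of them simultaneously.
The worst case stops just short of every target: 30 AAA, 4 AA, 5 9-volt, 21 C, 7 D — 30 + 4 + 5 + 21 + 7 = 67 batteries.
One more battery must push some type to its target, so 67 + 1 = 68.

68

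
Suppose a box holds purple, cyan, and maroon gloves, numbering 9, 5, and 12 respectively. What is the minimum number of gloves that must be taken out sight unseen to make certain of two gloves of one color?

4

The worst case takes 1 glove of each color without reaching 2 of any: 3 × 1 = 3.
The next glove must bring some color to 2, so 3 + 1 = 4.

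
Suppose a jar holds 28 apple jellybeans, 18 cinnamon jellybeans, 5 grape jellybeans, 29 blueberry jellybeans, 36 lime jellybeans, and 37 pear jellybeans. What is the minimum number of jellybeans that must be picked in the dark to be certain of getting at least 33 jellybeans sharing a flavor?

In the worst case we take at most 32 of each flavor, but all 28 apple, all 18 cinnamon, all 5 grape, and all 29 blueberry (fewer than 32), giving 28 + 18 + 5 + 29 + 32 + 32 = 144.
One more jellybean then forces some flavor to 33, so 144 + 1 = 145.

145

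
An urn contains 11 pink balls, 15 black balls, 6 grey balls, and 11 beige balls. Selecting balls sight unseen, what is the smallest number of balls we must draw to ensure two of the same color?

The worst case takes 1 ball of each color without reaching 2 of any: 4 × 1 = 4.
The next ball must bring some color to 2, so 4 + 1 = 5.

5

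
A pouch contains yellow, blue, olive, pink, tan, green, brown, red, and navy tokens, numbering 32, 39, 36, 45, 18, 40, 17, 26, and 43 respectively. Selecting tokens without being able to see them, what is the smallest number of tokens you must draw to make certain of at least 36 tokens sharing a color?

269

In the worst case we take at most 35 of each color, but all 32 yellow, all 18 tan, all 17 brown, and all 26 red (fewer than 35), giving 32 + 35 + 35 + 35 + 18 + 35 + 17 + 26 + 35 = 268.
One more token then forces some color to 36, so 268 + 1 = 269.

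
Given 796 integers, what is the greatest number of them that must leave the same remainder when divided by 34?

If each of the 34 residue classes modulo 34 held at most 23, the total would be at most 34 × 23 = 782 < 796, a contradiction.
So at least one holds ⌈796/34⌉ = 24.

24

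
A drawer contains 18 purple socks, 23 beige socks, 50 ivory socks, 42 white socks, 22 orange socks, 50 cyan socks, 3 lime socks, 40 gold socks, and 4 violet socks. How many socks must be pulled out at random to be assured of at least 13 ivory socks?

215

The worst case draws every non-ivory sock first: 18 + 23 + 42 + 22 + 50 + 3 + 40 + 4 = 202.
The next 13 draws are then forced to be ivory, giving 202 + 13 = 215.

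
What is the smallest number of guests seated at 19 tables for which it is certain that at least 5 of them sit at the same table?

77

There are 19 tables acting as pigeonholes.
With 19 × 4 = 76 guests we could place exactly 4 in each, with no class reaching 5.
One more forces some class to hold 5, so 76 + 1 = 77.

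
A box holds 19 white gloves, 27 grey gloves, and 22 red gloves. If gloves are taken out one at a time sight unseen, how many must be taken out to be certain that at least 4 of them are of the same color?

The worst case takes 3 gloves of each color without reaching 4 of any: 3 × 3 = 9.
The next glove must bring some color to 4, so 9 + 1 = 10.

10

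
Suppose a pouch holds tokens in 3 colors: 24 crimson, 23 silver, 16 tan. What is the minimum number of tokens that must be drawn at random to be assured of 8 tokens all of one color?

The worst case takes 7 tokens of each color without reaching 8 of any: 3 × 7 = 21.
The next token must bring some color to 8, so 21 + 1 = 22.

22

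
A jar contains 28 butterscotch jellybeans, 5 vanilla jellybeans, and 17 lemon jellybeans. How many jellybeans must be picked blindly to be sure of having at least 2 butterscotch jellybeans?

To avoid butterscotch jellybeans as long as possible, exhaust the other 2 flavors first.
The worst case draws every non-butterscotch jellybean first: 5 + 17 = 22.
The next 2 draws are then forced to be butterscotch, giving 22 + 2 = 24.

24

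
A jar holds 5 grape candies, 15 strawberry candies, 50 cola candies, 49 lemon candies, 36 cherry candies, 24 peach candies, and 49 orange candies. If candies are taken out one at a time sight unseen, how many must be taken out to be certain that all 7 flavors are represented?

224

The hardest flavor to obtain is grape: we could draw every other candy first — 228 − 5 = 223 candies — without a single grape one.
The next draw must be grape, so 223 + 1 = 224.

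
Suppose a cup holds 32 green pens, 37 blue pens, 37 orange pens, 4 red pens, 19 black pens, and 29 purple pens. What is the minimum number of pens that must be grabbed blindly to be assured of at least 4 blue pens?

The worst case draws every non-blue pen first: 32 + 37 + 4 + 19 + 29 = 121.
The next 4 draws are then forced to be blue, giving 121 + 4 = 125.

125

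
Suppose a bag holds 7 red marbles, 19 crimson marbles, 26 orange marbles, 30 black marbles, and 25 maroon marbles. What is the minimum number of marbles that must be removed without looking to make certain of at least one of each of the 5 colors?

101

The hardest color to obtain is red: we could draw every other marble first — 107 − 7 = 100 marbles — without a single red one.
The next draw must be red, so 100 + 1 = 101.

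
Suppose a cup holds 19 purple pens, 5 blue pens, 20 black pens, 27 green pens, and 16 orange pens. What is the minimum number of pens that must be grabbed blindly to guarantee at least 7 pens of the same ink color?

In the worst case we take at most 6 of each ink color, but all 5 blue (fewer than 6), giving 6 + 5 + 6 + 6 + 6 = 29.
One more pen then forces some ink color to 7, so 29 + 1 = 30.

30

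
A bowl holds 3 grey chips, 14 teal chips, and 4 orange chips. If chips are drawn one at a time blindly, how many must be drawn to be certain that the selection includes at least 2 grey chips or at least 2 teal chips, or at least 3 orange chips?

5

The worst case stops just short of every target: 1 grey, 1 teal, 2 orange — 1 + 1 + 2 = 4 chips.
One more chip must push some color to its target, so 4 + 1 = 5.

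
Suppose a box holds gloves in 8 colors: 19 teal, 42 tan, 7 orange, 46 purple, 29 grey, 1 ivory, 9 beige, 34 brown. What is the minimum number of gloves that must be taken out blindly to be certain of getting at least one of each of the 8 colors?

187

The hardest color to obtain is ivory: we could draw every other glove first — 187 − 1 = 186 gloves — without a single ivory one.
The next draw must be ivory, so 186 + 1 = 187.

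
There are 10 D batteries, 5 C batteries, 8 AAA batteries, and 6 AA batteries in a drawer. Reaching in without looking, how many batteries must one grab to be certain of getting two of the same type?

5

Treat the 4 types as pigeonholes.
The worst case takes 1 battery of each type without reaching 2 of any: 4 × 1 = 4.
The next battery must bring some type to 2, so 4 + 1 = 5.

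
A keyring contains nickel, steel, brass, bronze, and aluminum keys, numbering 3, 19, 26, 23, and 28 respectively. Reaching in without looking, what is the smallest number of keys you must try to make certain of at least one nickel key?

To avoid nickel keys as long as possible, exhaust the other 4 types first.
The worst case draws every non-nickel key first: 19 + 26 + 23 + 28 = 96.
The next draw is then forced to be nickel, giving 96 + 1 = 97.

97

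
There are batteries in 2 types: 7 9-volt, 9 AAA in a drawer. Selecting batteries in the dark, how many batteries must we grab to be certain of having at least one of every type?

The hardest type to obtain is 9-volt: we could draw every other battery first — 16 − 7 = 9 batteries — without a single 9-volt one.
The next draw must be 9-volt, so 9 + 1 = 10.

10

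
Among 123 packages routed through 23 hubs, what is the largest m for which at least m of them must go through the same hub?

6

If each of the 23 hubs held at most 5, the total would be at most 23 × 5 = 115 < 123, a contradiction.
So at least one holds ⌈123/23⌉ = 6.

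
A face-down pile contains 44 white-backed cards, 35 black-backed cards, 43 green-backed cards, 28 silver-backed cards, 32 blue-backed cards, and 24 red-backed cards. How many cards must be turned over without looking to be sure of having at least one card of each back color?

The hardest back color to obtain is red-backed: we could draw every other card first — 206 − 24 = 182 cards — without a single red-backed one.
The next draw must be red-backed, so 182 + 1 = 183.

183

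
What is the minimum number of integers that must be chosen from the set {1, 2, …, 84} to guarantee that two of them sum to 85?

Partition {1, …, 84} into 42 pairs: {1,84}, {2,83}, …, {42,43}.
Choosing 42 integers — say the integers 1 through 42 — takes one from each pair and avoids the property.
Choosing 43 forces two into the same pair by pigeonhole, and those sum to 85. So 43.

43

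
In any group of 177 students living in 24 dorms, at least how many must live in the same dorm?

8

The 177 students fall into 24 dorms.
If each of the 24 dorms held at most 7, the total would be at most 24 × 7 = 168 < 177, a contradiction.
So at least one holds ⌈177/24⌉ = 8.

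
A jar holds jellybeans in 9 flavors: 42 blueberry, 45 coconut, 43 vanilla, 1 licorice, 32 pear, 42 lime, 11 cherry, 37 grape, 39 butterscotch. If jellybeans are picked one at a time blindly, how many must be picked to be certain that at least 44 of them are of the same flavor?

291

In the worst case we take at most 43 of each flavor, but all 42 blueberry, all 1 licorice, all 32 pear, all 42 lime, all 11 cherry, all 37 grape, and all 39 butterscotch (fewer than 43), giving 42 + 43 + 43 + 1 + 32 + 42 + 11 + 37 + 39 = 290.
One more jellybean then forces some flavor to 44, so 290 + 1 = 291.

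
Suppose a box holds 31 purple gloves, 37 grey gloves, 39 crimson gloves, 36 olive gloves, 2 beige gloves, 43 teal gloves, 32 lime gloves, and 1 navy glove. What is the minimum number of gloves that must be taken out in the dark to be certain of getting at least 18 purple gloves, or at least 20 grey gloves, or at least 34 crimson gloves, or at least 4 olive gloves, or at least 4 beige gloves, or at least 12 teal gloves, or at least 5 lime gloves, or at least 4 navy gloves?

Each of the 8 colors has its own threshold; avoid all of them simultaneously.
The worst case stops just short of every target: 17 purple, 19 grey, 33 crimson, 3 olive, all 2 beige, 11 teal, 4 lime, all 1 navy — 17 + 19 + 33 + 3 + 2 + 11 + 4 + 1 = 90 gloves.
One more glove must push some color to its target, so 90 + 1 = 91.

91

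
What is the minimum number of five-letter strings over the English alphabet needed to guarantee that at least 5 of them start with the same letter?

105

There are 26 possible first letters acting as pigeonholes.
With 26 × 4 = 104 five-letter strings over the English alphabet we could place exactly 4 in each, with no class reaching 5.
One more forces some class to hold 5, so 104 + 1 = 105.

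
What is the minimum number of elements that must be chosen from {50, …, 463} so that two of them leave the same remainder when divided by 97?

Group the integers by remainder mod 97; there are 97 residue classes, each nonempty in this range.
Choosing one from each class (97 integers) avoids any shared remainder.
One more choice must repeat a class, so two differ by a multiple of 97. Hence 97 + 1 = 98.

98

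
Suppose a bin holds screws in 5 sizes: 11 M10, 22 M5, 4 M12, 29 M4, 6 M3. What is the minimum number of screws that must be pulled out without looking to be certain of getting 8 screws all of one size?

Treat the 5 sizes as pigeonholes.
In the worst case we take at most 7 of each size, but all 4 M12 and all 6 M3 (fewer than 7), giving 7 + 7 + 4 + 7 + 6 = 31.
One more screw then forces some size to 8, so 31 + 1 = 32.

32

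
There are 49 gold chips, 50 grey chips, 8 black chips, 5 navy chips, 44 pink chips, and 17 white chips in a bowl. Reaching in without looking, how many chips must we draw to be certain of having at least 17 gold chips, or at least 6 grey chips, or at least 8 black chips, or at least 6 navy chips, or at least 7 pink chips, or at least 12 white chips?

The worst case stops just short of every target: 16 gold, 5 grey, 7 black, 5 navy, 6 pink, 11 white — 16 + 5 + 7 + 5 + 6 + 11 = 50 chips.
One more chip must push some color to its target, so 50 + 1 = 51.

51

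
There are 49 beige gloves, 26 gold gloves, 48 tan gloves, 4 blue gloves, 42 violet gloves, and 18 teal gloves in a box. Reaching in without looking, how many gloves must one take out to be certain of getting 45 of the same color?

Treat the 6 colors as pigeonholes.
In the worst case we take at most 44 of each color, but all 26 gold, all 4 blue, all 42 violet, and all 18 teal (fewer than 44), giving 44 + 26 + 44 + 4 + 42 + 18 = 178.
One more glove then forces some color to 45, so 178 + 1 = 179.

179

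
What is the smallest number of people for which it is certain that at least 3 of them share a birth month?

25

There are 12 months of the year acting as pigeonholes.
With 12 × 2 = 24 people we could place exactly 2 in each, with no class reaching 3.
One more forces some class to hold 3, so 24 + 1 = 25.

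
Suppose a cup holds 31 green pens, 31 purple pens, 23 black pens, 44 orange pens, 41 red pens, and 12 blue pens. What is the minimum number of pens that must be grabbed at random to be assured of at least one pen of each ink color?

171

The hardest ink color to obtain is blue: we could draw every other pen first — 182 − 12 = 170 pens — without a single blue one.
The next draw must be blue, so 170 + 1 = 171.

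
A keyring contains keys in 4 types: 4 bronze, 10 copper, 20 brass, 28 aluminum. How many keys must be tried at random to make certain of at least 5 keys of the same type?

17

Treat the 4 types as pigeonholes.
The worst case takes 4 keys of each type without reaching 5 of any: 4 × 4 = 16.
The next key must bring some type to 5, so 16 + 1 = 17.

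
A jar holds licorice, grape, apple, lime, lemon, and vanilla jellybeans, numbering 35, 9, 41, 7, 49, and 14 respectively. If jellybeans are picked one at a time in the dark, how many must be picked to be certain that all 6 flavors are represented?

149

The hardest flavor to obtain is lime: we could draw every other jellybean first — 155 − 7 = 148 jellybeans — without a single lime one.
The next draw must be lime, so 148 + 1 = 149.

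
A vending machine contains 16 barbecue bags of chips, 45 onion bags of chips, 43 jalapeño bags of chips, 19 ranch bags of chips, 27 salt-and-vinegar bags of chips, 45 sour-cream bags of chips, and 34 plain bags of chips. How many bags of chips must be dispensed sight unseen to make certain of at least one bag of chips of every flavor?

214

The hardest flavor to obtain is barbecue: we could draw every other bag of chips first — 229 − 16 = 213 bags of chips — without a single barbecue one.
The next draw must be barbecue, so 213 + 1 = 214.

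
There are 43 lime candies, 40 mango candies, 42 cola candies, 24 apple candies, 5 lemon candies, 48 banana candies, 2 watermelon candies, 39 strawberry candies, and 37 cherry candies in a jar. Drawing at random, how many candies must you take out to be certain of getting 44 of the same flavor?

276

In the worst case we take at most 43 of each flavor, but all 40 mango, all 42 cola, all 24 apple, all 5 lemon, all 2 watermelon, all 39 strawberry, and all 37 cherry (fewer than 43), giving 43 + 40 + 42 + 24 + 5 + 43 + 2 + 39 + 37 = 275.
One more candy then forces some flavor to 44, so 275 + 1 = 276.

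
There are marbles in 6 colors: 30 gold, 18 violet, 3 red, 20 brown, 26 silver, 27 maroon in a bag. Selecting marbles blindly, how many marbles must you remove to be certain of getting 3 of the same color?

Treat the 6 colors as pigeonholes.
The worst case takes 2 marbles of each color without reaching 3 of any: 6 × 2 = 12.
The next marble must bring some color to 3, so 12 + 1 = 13.

13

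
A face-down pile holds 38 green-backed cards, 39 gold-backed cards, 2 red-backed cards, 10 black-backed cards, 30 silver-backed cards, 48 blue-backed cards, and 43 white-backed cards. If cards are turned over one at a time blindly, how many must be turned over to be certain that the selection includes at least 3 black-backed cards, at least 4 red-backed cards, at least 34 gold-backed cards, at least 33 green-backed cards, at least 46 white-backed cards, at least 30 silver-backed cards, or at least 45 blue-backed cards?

186

The worst case stops just short of every target: 32 green-backed, 33 gold-backed, all 2 red-backed, 2 black-backed, 29 silver-backed, 44 blue-backed, all 43 white-backed — 32 + 33 + 2 + 2 + 29 + 44 + 43 = 185 cards.
One more card must push some back color to its target, so 185 + 1 = 186.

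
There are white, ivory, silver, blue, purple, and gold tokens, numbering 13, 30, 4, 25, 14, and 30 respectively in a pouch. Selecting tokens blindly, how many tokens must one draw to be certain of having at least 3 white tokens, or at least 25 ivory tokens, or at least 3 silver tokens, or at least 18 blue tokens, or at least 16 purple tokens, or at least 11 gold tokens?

The worst case stops just short of every target: 2 white, 24 ivory, 2 silver, 17 blue, all 14 purple, 10 gold — 2 + 24 + 2 + 17 + 14 + 10 = 69 tokens.
One more token must push some color to its target, so 69 + 1 = 70.

70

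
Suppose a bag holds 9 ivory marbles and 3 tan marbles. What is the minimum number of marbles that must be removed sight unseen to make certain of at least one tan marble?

10

To avoid tan marbles as long as possible, exhaust the other 1 color first.
The worst case draws every non-tan marble first: 9.
The next draw is then forced to be tan, giving 9 + 1 = 10.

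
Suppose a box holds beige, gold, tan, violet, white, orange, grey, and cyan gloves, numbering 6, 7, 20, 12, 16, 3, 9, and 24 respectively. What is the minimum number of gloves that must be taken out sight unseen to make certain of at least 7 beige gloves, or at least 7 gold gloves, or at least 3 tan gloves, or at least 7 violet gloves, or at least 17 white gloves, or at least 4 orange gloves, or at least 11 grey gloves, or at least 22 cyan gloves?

70

The worst case stops just short of every target: 6 beige, 6 gold, 2 tan, 6 violet, 16 white, 3 orange, all 9 grey, 21 cyan — 6 + 6 + 2 + 6 + 16 + 3 + 9 + 21 = 69 gloves.
One more glove must push some color to its target, so 69 + 1 = 70.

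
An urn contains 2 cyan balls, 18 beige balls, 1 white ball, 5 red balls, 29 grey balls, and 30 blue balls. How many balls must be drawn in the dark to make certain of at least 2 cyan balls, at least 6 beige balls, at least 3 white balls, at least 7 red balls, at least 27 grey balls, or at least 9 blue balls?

47

The worst case stops just short of every target: 1 cyan, 5 beige, all 1 white, all 5 red, 26 grey, 8 blue — 1 + 5 + 1 + 5 + 26 + 8 = 46 balls.
One more ball must push some color to its target, so 46 + 1 = 47.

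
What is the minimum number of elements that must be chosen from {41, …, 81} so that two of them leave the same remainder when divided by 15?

16

Use the pigeonhole principle on residue classes: group the integers by remainder mod 15; there are 15 residue classes, each nonempty in this range.
Choosing one from each class (15 integers) avoids any shared remainder.
One more choice must repeat a class, so two differ by a multiple of 15. Hence 15 + 1 = 16.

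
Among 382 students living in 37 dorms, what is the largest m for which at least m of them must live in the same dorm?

If each of the 37 dorms held at most 10, the total would be at most 37 × 10 = 370 < 382, a contradiction.
So at least one holds ⌈382/37⌉ = 11.

11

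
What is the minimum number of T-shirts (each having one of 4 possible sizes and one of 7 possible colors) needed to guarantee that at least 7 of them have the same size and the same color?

169

There are 4 × 7 = 28 (size, color) combinations acting as pigeonholes.
With 28 × 6 = 168 T-shirts we could place exactly 6 in each, with no (size, color) pair reaching 7.
One more forces some (size, color) pair to hold 7, so 168 + 1 = 169.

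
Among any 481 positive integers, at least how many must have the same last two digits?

5

If each of the 100 possible two-digit endings held at most 4, the total would be at most 100 × 4 = 400 < 481, a contradiction.
So at least one holds ⌈481/100⌉ = 5.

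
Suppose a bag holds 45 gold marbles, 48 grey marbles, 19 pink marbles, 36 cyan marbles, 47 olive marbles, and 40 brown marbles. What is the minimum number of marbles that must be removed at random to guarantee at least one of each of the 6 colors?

217

The hardest color to obtain is pink: we could draw every other marble first — 235 − 19 = 216 marbles — without a single pink one.
The next draw must be pink, so 216 + 1 = 217.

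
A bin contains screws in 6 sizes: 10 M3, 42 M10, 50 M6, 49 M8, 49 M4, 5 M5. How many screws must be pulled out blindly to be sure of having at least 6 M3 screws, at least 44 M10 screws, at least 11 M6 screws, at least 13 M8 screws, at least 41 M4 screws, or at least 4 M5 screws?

113

Each of the 6 sizes has its own threshold; avoid all of them simultaneously.
The worst case stops just short of every target: 5 M3, all 42 M10, 10 M6, 12 M8, 40 M4, 3 M5 — 5 + 42 + 10 + 12 + 40 + 3 = 112 screws.
One more screw must push some size to its target, so 112 + 1 = 113.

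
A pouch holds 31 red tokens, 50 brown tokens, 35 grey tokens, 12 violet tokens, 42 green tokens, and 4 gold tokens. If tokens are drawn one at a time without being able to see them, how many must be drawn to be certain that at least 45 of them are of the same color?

Treat the 6 colors as pigeonholes.
In the worst case we take at most 44 of each color, but all 31 red, all 35 grey, all 12 violet, all 42 green, and all 4 gold (fewer than 44), giving 31 + 44 + 35 + 12 + 42 + 4 = 168.
One more token then forces some color to 45, so 168 + 1 = 169.

169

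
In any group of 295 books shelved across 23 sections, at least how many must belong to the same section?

The 295 books fall into 23 sections.
If each of the 23 sections held at most 12, the total would be at most 23 × 12 = 276 < 295, a contradiction.
So at least one holds ⌈295/23⌉ = 13.

13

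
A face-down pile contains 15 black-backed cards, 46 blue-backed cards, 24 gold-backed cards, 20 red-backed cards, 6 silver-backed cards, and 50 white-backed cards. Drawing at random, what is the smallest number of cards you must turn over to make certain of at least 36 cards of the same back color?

In the worst case we take at most 35 of each back color, but all 15 black-backed, all 24 gold-backed, all 20 red-backed, and all 6 silver-backed (fewer than 35), giving 15 + 35 + 24 + 20 + 6 + 35 = 135.
One more card then forces some back color to 36, so 135 + 1 = 136.

136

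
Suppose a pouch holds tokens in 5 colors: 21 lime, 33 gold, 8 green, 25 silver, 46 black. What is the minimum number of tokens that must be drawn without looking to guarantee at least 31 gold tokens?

The worst case draws every non-gold token first: 21 + 8 + 25 + 46 = 100.
The next 31 draws are then forced to be gold, giving 100 + 31 = 131.

131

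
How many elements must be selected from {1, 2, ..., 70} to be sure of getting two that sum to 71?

36

Partition {1, …, 70} into 35 pairs: {1,70}, {2,69}, …, {35,36}.
Choosing 35 integers — say the integers 1 through 35 — takes one from each pair and avoids the property.
Choosing 36 forces two into the same pair by pigeonhole, and those sum to 71. So 36.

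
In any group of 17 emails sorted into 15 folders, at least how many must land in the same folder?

2

The 17 emails fall into 15 folders.
If each of the 15 folders held at most 1, the total would be at most 15 × 1 = 15 < 17, a contradiction.
So at least one holds ⌈17/15⌉ = 2.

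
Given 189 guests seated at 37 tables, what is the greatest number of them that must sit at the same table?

The 189 guests fall into 37 tables.
If each of the 37 tables held at most 5, the total would be at most 37 × 5 = 185 < 189, a contradiction.
So at least one holds ⌈189/37⌉ = 6.

6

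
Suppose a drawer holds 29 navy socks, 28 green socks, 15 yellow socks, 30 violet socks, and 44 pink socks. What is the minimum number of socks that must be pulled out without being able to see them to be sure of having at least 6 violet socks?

122

To avoid violet socks as long as possible, exhaust the other 4 colors first.
The worst case draws every non-violet sock first: 29 + 28 + 15 + 44 = 116.
The next 6 draws are then forced to be violet, giving 116 + 6 = 122.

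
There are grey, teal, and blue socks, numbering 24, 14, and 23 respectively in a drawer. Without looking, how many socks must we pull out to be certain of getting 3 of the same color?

7

The worst case takes 2 socks of each color without reaching 3 of any: 3 × 2 = 6.
The next sock must bring some color to 3, so 6 + 1 = 7.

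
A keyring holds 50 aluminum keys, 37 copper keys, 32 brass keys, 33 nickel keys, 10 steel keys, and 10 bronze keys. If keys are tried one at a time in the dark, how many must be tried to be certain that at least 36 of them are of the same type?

156

In the worst case we take at most 35 of each type, but all 32 brass, all 33 nickel, all 10 steel, and all 10 bronze (fewer than 35), giving 35 + 35 + 32 + 33 + 10 + 10 = 155.
One more key then forces some type to 36, so 155 + 1 = 156.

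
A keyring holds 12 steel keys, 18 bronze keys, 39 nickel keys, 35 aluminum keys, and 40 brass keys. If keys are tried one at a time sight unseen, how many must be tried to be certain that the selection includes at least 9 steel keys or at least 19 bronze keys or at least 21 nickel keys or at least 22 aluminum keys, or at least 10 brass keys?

The worst case stops just short of every target: 8 steel, 18 bronze, 20 nickel, 21 aluminum, 9 brass — 8 + 18 + 20 + 21 + 9 = 76 keys.
One more key must push some type to its target, so 76 + 1 = 77.

77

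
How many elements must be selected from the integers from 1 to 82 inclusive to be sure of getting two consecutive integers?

Partition {1, …, 82} into 41 pairs: {1,2}, {3,4}, …, {81,82}.
Choosing 41 integers — say the 41 even numbers 2, 4, …, 82 — takes one from each pair and avoids the property.
Choosing 42 forces two into the same pair by pigeonhole, and those are consecutive. So 42.

42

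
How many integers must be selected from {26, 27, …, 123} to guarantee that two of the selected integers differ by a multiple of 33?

Use the pigeonhole principle on residue classes: group the integers by remainder mod 33; there are 33 residue classes, each nonempty in this range.
Choosing one from each class (33 integers) avoids any shared remainder.
One more choice must repeat a class, so two differ by a multiple of 33. Hence 33 + 1 = 34.

34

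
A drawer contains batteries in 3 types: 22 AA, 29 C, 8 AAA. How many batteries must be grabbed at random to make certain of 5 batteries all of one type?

13

Treat the 3 types as pigeonholes.
The worst case takes 4 batteries of each type without reaching 5 of any: 3 × 4 = 12.
The next battery must bring some type to 5, so 12 + 1 = 13.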